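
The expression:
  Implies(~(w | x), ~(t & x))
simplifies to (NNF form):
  True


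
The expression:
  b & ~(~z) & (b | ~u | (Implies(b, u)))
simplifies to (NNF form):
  b & z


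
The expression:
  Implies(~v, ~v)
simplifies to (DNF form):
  True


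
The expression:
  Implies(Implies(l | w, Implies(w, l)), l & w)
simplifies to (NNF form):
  w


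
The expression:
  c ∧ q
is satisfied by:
  {c: True, q: True}


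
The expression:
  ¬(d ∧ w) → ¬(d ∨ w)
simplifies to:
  (d ∧ w) ∨ (¬d ∧ ¬w)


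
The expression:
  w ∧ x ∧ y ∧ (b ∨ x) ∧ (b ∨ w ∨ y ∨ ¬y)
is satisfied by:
  {w: True, x: True, y: True}


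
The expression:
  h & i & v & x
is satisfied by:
  {h: True, i: True, x: True, v: True}


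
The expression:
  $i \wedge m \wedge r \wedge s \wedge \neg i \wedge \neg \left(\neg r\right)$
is never true.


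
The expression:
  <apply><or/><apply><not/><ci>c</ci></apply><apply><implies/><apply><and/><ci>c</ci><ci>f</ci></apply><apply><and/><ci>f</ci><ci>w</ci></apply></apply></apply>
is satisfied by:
  {w: True, c: False, f: False}
  {c: False, f: False, w: False}
  {f: True, w: True, c: False}
  {f: True, c: False, w: False}
  {w: True, c: True, f: False}
  {c: True, w: False, f: False}
  {f: True, c: True, w: True}


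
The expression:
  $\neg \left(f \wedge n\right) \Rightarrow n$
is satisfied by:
  {n: True}


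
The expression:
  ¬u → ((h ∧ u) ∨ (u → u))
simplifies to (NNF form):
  True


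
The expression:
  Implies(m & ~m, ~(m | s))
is always true.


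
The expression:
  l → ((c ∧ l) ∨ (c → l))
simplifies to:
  True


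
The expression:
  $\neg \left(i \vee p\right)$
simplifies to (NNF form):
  $\neg i \wedge \neg p$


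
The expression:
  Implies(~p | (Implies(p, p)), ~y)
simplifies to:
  ~y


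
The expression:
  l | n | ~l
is always true.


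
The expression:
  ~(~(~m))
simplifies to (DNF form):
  ~m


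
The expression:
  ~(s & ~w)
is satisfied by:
  {w: True, s: False}
  {s: False, w: False}
  {s: True, w: True}


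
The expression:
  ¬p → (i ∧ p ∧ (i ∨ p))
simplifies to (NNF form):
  p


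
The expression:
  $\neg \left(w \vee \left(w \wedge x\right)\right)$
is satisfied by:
  {w: False}


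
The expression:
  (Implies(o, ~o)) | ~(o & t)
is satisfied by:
  {o: False, t: False}
  {t: True, o: False}
  {o: True, t: False}


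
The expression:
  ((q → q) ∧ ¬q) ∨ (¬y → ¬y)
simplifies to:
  True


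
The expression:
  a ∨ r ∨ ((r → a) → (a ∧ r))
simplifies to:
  a ∨ r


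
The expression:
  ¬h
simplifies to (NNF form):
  ¬h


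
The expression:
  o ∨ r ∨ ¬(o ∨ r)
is always true.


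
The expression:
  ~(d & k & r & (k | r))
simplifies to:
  ~d | ~k | ~r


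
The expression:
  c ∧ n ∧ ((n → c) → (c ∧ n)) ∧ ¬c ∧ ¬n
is never true.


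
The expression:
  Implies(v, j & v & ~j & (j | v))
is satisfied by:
  {v: False}


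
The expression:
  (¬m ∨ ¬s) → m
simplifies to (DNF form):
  m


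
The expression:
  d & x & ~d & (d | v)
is never true.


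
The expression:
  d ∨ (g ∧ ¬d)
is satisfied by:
  {d: True, g: True}
  {d: True, g: False}
  {g: True, d: False}


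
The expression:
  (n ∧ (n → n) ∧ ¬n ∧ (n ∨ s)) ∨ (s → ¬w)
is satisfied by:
  {s: False, w: False}
  {w: True, s: False}
  {s: True, w: False}


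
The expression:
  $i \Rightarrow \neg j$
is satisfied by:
  {i: False, j: False}
  {j: True, i: False}
  {i: True, j: False}


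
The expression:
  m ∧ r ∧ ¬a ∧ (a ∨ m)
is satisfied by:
  {r: True, m: True, a: False}


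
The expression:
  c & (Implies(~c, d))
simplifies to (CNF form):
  c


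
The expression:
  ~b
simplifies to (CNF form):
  ~b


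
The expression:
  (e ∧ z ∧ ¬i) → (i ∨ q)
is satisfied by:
  {i: True, q: True, e: False, z: False}
  {i: True, e: False, z: False, q: False}
  {q: True, e: False, z: False, i: False}
  {q: False, e: False, z: False, i: False}
  {i: True, z: True, q: True, e: False}
  {i: True, z: True, q: False, e: False}
  {z: True, q: True, i: False, e: False}
  {z: True, i: False, e: False, q: False}
  {q: True, i: True, e: True, z: False}
  {i: True, e: True, q: False, z: False}
  {q: True, e: True, i: False, z: False}
  {e: True, i: False, z: False, q: False}
  {i: True, z: True, e: True, q: True}
  {i: True, z: True, e: True, q: False}
  {z: True, e: True, q: True, i: False}


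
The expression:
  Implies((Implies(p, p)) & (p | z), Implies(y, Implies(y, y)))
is always true.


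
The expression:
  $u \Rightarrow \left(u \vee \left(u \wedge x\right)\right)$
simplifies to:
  $\text{True}$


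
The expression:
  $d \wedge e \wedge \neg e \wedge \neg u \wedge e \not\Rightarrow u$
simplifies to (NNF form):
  $\text{False}$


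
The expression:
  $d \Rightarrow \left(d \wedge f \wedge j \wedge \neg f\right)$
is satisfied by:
  {d: False}


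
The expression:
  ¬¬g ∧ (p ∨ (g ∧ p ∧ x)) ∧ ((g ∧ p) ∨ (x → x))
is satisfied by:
  {p: True, g: True}


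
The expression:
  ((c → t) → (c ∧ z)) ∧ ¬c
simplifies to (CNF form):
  False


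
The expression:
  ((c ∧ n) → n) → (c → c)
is always true.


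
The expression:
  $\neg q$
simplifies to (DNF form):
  $\neg q$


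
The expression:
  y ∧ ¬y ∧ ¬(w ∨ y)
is never true.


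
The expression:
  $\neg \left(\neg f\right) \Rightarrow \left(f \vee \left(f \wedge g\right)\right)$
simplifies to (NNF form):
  $\text{True}$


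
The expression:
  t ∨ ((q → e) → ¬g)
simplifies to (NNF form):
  t ∨ (q ∧ ¬e) ∨ ¬g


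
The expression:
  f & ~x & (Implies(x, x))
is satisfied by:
  {f: True, x: False}


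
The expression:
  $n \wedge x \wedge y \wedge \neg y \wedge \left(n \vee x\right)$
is never true.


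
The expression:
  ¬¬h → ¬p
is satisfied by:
  {p: False, h: False}
  {h: True, p: False}
  {p: True, h: False}


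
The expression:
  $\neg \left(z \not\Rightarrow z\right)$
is always true.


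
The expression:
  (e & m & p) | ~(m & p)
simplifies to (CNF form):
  e | ~m | ~p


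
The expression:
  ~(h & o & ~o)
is always true.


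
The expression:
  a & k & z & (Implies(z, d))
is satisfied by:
  {a: True, z: True, d: True, k: True}


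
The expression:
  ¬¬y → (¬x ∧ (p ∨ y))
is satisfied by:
  {y: False, x: False}
  {x: True, y: False}
  {y: True, x: False}


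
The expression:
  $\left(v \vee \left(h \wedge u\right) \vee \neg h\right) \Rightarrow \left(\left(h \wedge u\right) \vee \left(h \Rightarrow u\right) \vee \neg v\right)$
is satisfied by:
  {u: True, h: False, v: False}
  {h: False, v: False, u: False}
  {u: True, v: True, h: False}
  {v: True, h: False, u: False}
  {u: True, h: True, v: False}
  {h: True, u: False, v: False}
  {u: True, v: True, h: True}


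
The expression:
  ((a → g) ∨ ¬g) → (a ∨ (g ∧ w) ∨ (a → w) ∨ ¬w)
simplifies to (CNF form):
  True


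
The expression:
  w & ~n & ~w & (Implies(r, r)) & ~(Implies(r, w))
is never true.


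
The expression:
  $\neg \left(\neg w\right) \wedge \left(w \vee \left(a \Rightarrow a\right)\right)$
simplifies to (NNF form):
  $w$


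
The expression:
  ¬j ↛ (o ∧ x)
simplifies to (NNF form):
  ¬j ∧ (¬o ∨ ¬x)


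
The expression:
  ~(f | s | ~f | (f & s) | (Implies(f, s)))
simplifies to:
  False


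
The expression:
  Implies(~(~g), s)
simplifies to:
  s | ~g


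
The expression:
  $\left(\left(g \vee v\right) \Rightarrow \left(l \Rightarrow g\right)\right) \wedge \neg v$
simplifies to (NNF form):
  $\neg v$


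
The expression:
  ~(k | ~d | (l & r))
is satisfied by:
  {d: True, l: False, r: False, k: False}
  {d: True, r: True, l: False, k: False}
  {d: True, l: True, r: False, k: False}


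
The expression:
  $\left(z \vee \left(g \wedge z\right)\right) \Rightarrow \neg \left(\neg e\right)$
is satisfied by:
  {e: True, z: False}
  {z: False, e: False}
  {z: True, e: True}


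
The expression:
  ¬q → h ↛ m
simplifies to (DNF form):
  q ∨ (h ∧ ¬m)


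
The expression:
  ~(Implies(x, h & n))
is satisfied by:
  {x: True, h: False, n: False}
  {n: True, x: True, h: False}
  {h: True, x: True, n: False}


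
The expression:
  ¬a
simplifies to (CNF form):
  ¬a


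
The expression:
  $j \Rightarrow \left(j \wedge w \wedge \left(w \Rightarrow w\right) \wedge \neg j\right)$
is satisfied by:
  {j: False}


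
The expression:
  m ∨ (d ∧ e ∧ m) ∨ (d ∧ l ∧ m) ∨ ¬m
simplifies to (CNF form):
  True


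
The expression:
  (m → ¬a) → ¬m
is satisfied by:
  {a: True, m: False}
  {m: False, a: False}
  {m: True, a: True}


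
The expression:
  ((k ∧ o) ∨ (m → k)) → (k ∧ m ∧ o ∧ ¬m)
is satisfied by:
  {m: True, k: False}


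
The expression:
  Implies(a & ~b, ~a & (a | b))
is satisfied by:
  {b: True, a: False}
  {a: False, b: False}
  {a: True, b: True}


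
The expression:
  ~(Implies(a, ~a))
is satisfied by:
  {a: True}


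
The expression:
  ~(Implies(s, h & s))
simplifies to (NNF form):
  s & ~h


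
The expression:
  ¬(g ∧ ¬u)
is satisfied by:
  {u: True, g: False}
  {g: False, u: False}
  {g: True, u: True}


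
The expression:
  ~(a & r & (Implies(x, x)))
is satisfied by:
  {a: False, r: False}
  {r: True, a: False}
  {a: True, r: False}


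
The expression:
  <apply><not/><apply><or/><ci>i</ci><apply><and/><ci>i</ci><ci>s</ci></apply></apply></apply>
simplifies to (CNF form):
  <apply><not/><ci>i</ci></apply>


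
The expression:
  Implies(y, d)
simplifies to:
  d | ~y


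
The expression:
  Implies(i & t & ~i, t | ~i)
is always true.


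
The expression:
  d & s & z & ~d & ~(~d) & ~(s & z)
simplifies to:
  False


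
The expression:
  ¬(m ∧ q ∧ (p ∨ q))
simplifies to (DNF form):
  ¬m ∨ ¬q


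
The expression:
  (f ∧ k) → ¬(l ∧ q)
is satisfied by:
  {l: False, k: False, q: False, f: False}
  {f: True, l: False, k: False, q: False}
  {q: True, l: False, k: False, f: False}
  {f: True, q: True, l: False, k: False}
  {k: True, f: False, l: False, q: False}
  {f: True, k: True, l: False, q: False}
  {q: True, k: True, f: False, l: False}
  {f: True, q: True, k: True, l: False}
  {l: True, q: False, k: False, f: False}
  {f: True, l: True, q: False, k: False}
  {q: True, l: True, f: False, k: False}
  {f: True, q: True, l: True, k: False}
  {k: True, l: True, q: False, f: False}
  {f: True, k: True, l: True, q: False}
  {q: True, k: True, l: True, f: False}


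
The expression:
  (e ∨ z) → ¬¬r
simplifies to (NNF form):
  r ∨ (¬e ∧ ¬z)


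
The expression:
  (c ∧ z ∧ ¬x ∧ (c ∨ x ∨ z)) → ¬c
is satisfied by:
  {x: True, c: False, z: False}
  {c: False, z: False, x: False}
  {x: True, z: True, c: False}
  {z: True, c: False, x: False}
  {x: True, c: True, z: False}
  {c: True, x: False, z: False}
  {x: True, z: True, c: True}


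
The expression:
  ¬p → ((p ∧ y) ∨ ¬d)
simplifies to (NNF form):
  p ∨ ¬d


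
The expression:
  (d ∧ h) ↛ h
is never true.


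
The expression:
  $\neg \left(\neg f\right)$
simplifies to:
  $f$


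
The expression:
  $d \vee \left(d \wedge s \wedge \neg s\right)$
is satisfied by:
  {d: True}


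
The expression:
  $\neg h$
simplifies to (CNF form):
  $\neg h$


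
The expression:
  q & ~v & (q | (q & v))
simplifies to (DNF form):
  q & ~v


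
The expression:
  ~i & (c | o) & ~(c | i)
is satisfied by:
  {o: True, i: False, c: False}


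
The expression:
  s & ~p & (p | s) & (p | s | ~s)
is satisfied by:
  {s: True, p: False}


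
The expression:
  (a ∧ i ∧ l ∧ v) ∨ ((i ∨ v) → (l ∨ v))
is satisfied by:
  {v: True, l: True, i: False}
  {v: True, l: False, i: False}
  {l: True, v: False, i: False}
  {v: False, l: False, i: False}
  {v: True, i: True, l: True}
  {v: True, i: True, l: False}
  {i: True, l: True, v: False}


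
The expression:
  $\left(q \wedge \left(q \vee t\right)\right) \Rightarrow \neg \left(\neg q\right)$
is always true.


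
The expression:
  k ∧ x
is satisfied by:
  {x: True, k: True}


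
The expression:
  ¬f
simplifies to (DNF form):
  ¬f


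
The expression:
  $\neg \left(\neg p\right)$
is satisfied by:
  {p: True}


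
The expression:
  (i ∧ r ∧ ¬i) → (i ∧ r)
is always true.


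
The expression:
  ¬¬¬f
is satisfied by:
  {f: False}


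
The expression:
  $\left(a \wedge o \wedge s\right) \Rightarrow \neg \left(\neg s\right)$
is always true.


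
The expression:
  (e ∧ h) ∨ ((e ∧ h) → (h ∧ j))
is always true.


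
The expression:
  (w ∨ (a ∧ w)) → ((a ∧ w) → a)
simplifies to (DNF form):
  True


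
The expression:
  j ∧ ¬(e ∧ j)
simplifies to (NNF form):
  j ∧ ¬e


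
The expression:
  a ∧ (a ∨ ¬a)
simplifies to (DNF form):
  a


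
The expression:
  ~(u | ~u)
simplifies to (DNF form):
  False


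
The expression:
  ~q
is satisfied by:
  {q: False}


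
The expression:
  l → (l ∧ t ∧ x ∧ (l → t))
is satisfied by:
  {t: True, x: True, l: False}
  {t: True, x: False, l: False}
  {x: True, t: False, l: False}
  {t: False, x: False, l: False}
  {t: True, l: True, x: True}


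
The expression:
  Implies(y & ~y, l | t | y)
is always true.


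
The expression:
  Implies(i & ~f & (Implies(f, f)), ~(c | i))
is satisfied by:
  {f: True, i: False}
  {i: False, f: False}
  {i: True, f: True}


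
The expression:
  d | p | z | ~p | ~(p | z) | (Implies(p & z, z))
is always true.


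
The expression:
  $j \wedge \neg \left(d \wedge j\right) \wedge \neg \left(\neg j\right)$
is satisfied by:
  {j: True, d: False}


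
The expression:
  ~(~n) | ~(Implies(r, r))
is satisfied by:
  {n: True}


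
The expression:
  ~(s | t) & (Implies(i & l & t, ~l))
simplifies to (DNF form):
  ~s & ~t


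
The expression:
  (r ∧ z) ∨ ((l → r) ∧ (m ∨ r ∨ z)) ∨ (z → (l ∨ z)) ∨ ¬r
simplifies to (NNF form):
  True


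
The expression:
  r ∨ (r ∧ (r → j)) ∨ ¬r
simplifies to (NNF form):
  True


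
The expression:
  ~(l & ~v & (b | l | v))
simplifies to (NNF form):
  v | ~l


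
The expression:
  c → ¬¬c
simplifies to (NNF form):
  True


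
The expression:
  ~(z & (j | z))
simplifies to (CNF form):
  ~z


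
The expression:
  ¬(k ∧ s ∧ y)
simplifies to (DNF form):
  ¬k ∨ ¬s ∨ ¬y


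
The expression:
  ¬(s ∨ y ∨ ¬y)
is never true.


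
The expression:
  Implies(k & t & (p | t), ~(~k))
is always true.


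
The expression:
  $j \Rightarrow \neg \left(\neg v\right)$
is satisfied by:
  {v: True, j: False}
  {j: False, v: False}
  {j: True, v: True}


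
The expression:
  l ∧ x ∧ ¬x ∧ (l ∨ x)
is never true.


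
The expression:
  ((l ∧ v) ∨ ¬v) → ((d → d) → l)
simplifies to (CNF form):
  l ∨ v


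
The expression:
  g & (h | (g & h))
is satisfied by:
  {h: True, g: True}


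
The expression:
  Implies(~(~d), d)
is always true.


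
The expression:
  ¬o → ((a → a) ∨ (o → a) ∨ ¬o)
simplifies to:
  True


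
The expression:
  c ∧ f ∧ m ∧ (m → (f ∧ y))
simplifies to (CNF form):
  c ∧ f ∧ m ∧ y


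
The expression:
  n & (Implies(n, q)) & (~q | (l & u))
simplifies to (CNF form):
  l & n & q & u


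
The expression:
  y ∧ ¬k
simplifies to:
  y ∧ ¬k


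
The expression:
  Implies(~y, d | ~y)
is always true.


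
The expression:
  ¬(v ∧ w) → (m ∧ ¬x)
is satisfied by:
  {m: True, w: True, v: True, x: False}
  {m: True, w: True, v: False, x: False}
  {m: True, v: True, x: False, w: False}
  {m: True, v: False, x: False, w: False}
  {w: True, v: True, x: False, m: False}
  {m: True, w: True, x: True, v: True}
  {w: True, x: True, v: True, m: False}


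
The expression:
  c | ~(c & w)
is always true.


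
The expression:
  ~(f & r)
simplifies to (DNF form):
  ~f | ~r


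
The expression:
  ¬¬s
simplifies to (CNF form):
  s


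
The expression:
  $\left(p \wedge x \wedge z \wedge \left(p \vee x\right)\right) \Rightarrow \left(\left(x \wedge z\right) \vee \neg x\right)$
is always true.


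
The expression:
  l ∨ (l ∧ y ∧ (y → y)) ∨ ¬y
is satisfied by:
  {l: True, y: False}
  {y: False, l: False}
  {y: True, l: True}


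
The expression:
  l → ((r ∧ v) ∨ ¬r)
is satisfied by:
  {v: True, l: False, r: False}
  {l: False, r: False, v: False}
  {r: True, v: True, l: False}
  {r: True, l: False, v: False}
  {v: True, l: True, r: False}
  {l: True, v: False, r: False}
  {r: True, l: True, v: True}


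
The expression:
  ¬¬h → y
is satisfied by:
  {y: True, h: False}
  {h: False, y: False}
  {h: True, y: True}


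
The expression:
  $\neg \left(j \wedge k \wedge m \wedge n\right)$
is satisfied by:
  {k: False, m: False, n: False, j: False}
  {j: True, k: False, m: False, n: False}
  {n: True, k: False, m: False, j: False}
  {j: True, n: True, k: False, m: False}
  {m: True, j: False, k: False, n: False}
  {j: True, m: True, k: False, n: False}
  {n: True, m: True, j: False, k: False}
  {j: True, n: True, m: True, k: False}
  {k: True, n: False, m: False, j: False}
  {j: True, k: True, n: False, m: False}
  {n: True, k: True, j: False, m: False}
  {j: True, n: True, k: True, m: False}
  {m: True, k: True, n: False, j: False}
  {j: True, m: True, k: True, n: False}
  {n: True, m: True, k: True, j: False}


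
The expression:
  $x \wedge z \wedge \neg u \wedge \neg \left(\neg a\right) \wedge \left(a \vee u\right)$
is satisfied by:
  {a: True, z: True, x: True, u: False}


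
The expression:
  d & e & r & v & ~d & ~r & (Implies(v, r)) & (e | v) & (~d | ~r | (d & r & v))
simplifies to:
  False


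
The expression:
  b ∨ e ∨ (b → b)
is always true.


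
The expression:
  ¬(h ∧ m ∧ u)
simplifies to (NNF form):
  ¬h ∨ ¬m ∨ ¬u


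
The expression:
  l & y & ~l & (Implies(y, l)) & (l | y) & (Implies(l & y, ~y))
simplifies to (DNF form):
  False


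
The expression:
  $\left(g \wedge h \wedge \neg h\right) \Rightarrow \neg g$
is always true.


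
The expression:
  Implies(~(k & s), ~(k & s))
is always true.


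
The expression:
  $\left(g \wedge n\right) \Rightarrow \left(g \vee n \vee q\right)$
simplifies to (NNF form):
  $\text{True}$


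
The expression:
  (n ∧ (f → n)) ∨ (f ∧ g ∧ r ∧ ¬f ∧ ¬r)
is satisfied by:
  {n: True}


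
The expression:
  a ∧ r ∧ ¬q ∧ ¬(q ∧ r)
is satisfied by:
  {r: True, a: True, q: False}


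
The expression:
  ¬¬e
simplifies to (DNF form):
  e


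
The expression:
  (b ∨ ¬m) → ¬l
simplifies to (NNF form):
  (m ∧ ¬b) ∨ ¬l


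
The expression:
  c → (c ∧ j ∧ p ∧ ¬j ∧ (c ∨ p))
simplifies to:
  ¬c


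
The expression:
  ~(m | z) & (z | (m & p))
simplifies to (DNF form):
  False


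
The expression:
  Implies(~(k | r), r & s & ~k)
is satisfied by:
  {r: True, k: True}
  {r: True, k: False}
  {k: True, r: False}


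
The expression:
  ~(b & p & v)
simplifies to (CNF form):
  ~b | ~p | ~v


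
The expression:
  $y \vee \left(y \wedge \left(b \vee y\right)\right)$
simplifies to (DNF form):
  $y$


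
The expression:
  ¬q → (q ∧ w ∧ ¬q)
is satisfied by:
  {q: True}


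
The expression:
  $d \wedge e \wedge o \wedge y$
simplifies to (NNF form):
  $d \wedge e \wedge o \wedge y$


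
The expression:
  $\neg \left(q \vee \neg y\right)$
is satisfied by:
  {y: True, q: False}


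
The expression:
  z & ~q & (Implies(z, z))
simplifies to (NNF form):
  z & ~q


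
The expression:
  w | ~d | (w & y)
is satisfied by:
  {w: True, d: False}
  {d: False, w: False}
  {d: True, w: True}


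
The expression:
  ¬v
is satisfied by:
  {v: False}


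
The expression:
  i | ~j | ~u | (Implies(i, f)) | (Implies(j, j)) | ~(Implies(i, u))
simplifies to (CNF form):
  True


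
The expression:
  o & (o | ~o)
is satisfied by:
  {o: True}


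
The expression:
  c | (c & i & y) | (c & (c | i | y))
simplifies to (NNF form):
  c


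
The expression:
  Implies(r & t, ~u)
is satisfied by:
  {u: False, t: False, r: False}
  {r: True, u: False, t: False}
  {t: True, u: False, r: False}
  {r: True, t: True, u: False}
  {u: True, r: False, t: False}
  {r: True, u: True, t: False}
  {t: True, u: True, r: False}


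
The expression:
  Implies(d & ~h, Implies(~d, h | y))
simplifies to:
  True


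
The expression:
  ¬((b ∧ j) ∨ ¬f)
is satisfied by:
  {f: True, b: False, j: False}
  {j: True, f: True, b: False}
  {b: True, f: True, j: False}


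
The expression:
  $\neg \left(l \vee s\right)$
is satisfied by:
  {l: False, s: False}


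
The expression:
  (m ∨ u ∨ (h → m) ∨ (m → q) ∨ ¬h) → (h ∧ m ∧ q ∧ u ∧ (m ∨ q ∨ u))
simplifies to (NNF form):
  h ∧ m ∧ q ∧ u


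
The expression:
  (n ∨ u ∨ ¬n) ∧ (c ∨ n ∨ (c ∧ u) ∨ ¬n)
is always true.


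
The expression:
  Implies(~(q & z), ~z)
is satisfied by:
  {q: True, z: False}
  {z: False, q: False}
  {z: True, q: True}


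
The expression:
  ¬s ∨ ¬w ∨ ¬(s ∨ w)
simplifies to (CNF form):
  ¬s ∨ ¬w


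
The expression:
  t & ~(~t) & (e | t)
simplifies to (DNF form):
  t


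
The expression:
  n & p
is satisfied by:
  {p: True, n: True}


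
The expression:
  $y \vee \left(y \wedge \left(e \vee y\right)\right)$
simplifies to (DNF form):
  $y$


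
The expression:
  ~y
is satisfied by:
  {y: False}


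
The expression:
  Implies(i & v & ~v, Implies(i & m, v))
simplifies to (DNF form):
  True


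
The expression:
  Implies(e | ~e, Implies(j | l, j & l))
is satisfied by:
  {l: False, j: False}
  {j: True, l: True}


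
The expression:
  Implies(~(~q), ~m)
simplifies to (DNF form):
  ~m | ~q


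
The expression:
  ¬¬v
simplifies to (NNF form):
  v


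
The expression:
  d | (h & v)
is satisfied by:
  {d: True, h: True, v: True}
  {d: True, h: True, v: False}
  {d: True, v: True, h: False}
  {d: True, v: False, h: False}
  {h: True, v: True, d: False}


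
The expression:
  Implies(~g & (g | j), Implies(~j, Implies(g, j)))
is always true.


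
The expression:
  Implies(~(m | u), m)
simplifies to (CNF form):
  m | u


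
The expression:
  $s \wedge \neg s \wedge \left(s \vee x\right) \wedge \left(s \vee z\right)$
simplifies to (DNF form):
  $\text{False}$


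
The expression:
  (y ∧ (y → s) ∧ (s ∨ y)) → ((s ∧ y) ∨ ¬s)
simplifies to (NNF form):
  True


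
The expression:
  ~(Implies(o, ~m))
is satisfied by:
  {m: True, o: True}


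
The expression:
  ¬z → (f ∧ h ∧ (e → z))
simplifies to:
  z ∨ (f ∧ h ∧ ¬e)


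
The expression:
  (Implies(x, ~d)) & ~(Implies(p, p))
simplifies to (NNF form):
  False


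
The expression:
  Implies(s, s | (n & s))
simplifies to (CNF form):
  True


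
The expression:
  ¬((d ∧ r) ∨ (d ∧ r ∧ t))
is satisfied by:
  {d: False, r: False}
  {r: True, d: False}
  {d: True, r: False}


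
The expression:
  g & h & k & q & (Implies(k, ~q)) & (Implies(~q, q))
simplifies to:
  False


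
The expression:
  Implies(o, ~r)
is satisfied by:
  {o: False, r: False}
  {r: True, o: False}
  {o: True, r: False}


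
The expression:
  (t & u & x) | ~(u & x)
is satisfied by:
  {t: True, u: False, x: False}
  {u: False, x: False, t: False}
  {x: True, t: True, u: False}
  {x: True, u: False, t: False}
  {t: True, u: True, x: False}
  {u: True, t: False, x: False}
  {x: True, u: True, t: True}


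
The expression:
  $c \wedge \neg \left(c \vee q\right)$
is never true.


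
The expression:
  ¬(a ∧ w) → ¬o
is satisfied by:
  {a: True, w: True, o: False}
  {a: True, w: False, o: False}
  {w: True, a: False, o: False}
  {a: False, w: False, o: False}
  {a: True, o: True, w: True}


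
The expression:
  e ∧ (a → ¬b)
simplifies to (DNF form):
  (e ∧ ¬a) ∨ (e ∧ ¬b)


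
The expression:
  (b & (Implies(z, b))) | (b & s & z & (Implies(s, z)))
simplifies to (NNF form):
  b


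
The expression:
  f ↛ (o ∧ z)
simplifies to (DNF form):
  (f ∧ ¬o) ∨ (f ∧ ¬z)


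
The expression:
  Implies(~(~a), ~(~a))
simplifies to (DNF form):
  True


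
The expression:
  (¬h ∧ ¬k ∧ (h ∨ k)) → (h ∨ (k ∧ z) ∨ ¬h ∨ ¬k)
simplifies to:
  True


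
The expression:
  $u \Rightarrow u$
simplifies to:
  $\text{True}$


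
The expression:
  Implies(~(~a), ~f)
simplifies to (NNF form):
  ~a | ~f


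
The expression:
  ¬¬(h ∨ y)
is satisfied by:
  {y: True, h: True}
  {y: True, h: False}
  {h: True, y: False}


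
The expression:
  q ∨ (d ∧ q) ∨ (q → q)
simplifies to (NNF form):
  True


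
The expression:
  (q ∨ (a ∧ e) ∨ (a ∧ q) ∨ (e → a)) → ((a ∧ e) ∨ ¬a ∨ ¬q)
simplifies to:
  e ∨ ¬a ∨ ¬q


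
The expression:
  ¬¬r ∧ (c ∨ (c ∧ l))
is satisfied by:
  {r: True, c: True}


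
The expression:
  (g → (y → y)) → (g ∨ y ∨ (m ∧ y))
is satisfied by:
  {y: True, g: True}
  {y: True, g: False}
  {g: True, y: False}


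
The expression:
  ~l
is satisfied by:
  {l: False}


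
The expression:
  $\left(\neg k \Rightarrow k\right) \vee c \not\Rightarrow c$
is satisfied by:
  {k: True}


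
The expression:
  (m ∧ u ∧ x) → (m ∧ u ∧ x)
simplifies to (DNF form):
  True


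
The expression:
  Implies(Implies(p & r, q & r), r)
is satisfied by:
  {r: True}


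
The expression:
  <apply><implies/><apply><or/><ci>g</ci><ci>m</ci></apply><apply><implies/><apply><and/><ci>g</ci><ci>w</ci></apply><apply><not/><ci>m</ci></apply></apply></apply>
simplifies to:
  <apply><or/><apply><not/><ci>g</ci></apply><apply><not/><ci>m</ci></apply><apply><not/><ci>w</ci></apply></apply>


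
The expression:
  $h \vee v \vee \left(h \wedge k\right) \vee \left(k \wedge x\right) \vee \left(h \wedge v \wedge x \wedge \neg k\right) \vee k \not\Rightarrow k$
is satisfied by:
  {x: True, v: True, h: True, k: True}
  {x: True, v: True, h: True, k: False}
  {v: True, h: True, k: True, x: False}
  {v: True, h: True, k: False, x: False}
  {x: True, v: True, k: True, h: False}
  {x: True, v: True, k: False, h: False}
  {v: True, k: True, h: False, x: False}
  {v: True, k: False, h: False, x: False}
  {x: True, h: True, k: True, v: False}
  {x: True, h: True, k: False, v: False}
  {h: True, k: True, v: False, x: False}
  {h: True, v: False, k: False, x: False}
  {x: True, k: True, v: False, h: False}


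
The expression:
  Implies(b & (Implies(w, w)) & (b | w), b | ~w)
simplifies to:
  True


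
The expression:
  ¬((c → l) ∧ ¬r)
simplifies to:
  r ∨ (c ∧ ¬l)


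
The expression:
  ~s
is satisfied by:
  {s: False}


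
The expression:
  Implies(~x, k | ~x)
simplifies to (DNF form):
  True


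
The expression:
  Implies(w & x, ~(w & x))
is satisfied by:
  {w: False, x: False}
  {x: True, w: False}
  {w: True, x: False}


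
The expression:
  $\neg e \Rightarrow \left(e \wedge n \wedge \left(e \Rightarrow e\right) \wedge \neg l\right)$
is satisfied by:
  {e: True}


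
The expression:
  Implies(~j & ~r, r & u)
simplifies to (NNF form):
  j | r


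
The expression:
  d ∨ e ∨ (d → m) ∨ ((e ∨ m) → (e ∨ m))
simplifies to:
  True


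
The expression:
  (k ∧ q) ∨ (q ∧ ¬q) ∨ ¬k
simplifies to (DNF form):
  q ∨ ¬k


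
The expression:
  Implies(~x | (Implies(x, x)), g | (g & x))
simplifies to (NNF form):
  g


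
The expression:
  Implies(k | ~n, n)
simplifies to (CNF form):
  n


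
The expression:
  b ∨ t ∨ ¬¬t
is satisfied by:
  {b: True, t: True}
  {b: True, t: False}
  {t: True, b: False}


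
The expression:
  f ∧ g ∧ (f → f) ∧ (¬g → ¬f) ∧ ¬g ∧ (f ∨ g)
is never true.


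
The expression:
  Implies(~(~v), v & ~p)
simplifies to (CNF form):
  ~p | ~v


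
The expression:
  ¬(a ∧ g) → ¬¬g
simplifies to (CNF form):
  g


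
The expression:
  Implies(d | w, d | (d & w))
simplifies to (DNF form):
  d | ~w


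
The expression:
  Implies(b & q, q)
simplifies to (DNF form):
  True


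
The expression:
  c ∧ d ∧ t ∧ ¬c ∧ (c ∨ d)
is never true.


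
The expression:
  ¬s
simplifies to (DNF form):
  ¬s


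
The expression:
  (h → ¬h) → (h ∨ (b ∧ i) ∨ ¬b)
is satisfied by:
  {i: True, h: True, b: False}
  {i: True, h: False, b: False}
  {h: True, i: False, b: False}
  {i: False, h: False, b: False}
  {i: True, b: True, h: True}
  {i: True, b: True, h: False}
  {b: True, h: True, i: False}


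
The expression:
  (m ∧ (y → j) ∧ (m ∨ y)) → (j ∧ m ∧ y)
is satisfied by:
  {y: True, m: False}
  {m: False, y: False}
  {m: True, y: True}


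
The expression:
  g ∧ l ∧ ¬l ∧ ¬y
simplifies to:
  False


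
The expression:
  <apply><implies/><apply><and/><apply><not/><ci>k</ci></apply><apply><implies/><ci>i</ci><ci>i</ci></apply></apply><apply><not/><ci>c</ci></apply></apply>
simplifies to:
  <apply><or/><ci>k</ci><apply><not/><ci>c</ci></apply></apply>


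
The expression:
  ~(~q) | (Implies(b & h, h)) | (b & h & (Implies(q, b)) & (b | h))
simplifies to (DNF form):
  True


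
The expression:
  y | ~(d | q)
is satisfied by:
  {y: True, d: False, q: False}
  {y: True, q: True, d: False}
  {y: True, d: True, q: False}
  {y: True, q: True, d: True}
  {q: False, d: False, y: False}


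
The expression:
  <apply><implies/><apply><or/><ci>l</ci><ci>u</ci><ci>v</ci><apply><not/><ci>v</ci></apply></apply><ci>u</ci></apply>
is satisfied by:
  {u: True}


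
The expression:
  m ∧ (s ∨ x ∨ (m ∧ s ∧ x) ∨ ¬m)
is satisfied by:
  {m: True, x: True, s: True}
  {m: True, x: True, s: False}
  {m: True, s: True, x: False}


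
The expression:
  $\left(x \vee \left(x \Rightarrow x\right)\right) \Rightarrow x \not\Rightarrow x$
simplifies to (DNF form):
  $\text{False}$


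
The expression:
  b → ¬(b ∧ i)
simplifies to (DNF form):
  ¬b ∨ ¬i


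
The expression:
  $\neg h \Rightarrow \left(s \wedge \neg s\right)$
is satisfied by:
  {h: True}


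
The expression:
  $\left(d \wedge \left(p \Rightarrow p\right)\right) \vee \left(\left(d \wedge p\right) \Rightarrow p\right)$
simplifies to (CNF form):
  $\text{True}$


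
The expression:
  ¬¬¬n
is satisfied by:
  {n: False}


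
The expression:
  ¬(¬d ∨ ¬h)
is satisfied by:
  {h: True, d: True}


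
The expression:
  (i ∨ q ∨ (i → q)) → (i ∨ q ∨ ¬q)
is always true.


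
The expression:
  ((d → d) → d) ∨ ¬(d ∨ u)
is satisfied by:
  {d: True, u: False}
  {u: False, d: False}
  {u: True, d: True}


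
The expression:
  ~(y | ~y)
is never true.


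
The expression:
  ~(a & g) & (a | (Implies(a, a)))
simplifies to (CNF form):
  ~a | ~g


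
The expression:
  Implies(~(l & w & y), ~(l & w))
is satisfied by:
  {y: True, l: False, w: False}
  {l: False, w: False, y: False}
  {w: True, y: True, l: False}
  {w: True, l: False, y: False}
  {y: True, l: True, w: False}
  {l: True, y: False, w: False}
  {w: True, l: True, y: True}


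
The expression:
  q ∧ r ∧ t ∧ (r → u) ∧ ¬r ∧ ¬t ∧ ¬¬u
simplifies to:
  False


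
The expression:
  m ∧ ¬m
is never true.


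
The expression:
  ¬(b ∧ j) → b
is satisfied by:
  {b: True}


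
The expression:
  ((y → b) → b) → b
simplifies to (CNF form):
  b ∨ ¬y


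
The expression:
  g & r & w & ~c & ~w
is never true.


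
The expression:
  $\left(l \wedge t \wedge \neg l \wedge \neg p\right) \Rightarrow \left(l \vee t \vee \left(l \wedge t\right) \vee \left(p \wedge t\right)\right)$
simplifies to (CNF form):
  $\text{True}$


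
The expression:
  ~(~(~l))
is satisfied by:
  {l: False}


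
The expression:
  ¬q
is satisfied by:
  {q: False}


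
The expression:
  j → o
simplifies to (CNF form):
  o ∨ ¬j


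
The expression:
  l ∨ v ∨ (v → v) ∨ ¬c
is always true.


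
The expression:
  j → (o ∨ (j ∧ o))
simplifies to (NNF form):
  o ∨ ¬j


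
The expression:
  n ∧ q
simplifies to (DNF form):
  n ∧ q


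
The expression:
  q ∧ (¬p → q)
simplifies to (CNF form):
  q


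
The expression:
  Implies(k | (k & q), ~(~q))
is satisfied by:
  {q: True, k: False}
  {k: False, q: False}
  {k: True, q: True}


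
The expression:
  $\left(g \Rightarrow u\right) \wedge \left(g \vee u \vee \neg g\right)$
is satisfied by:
  {u: True, g: False}
  {g: False, u: False}
  {g: True, u: True}


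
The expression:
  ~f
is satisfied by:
  {f: False}


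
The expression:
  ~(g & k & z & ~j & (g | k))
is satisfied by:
  {j: True, k: False, z: False, g: False}
  {j: False, k: False, z: False, g: False}
  {g: True, j: True, k: False, z: False}
  {g: True, j: False, k: False, z: False}
  {z: True, j: True, k: False, g: False}
  {z: True, j: False, k: False, g: False}
  {g: True, z: True, j: True, k: False}
  {g: True, z: True, j: False, k: False}
  {k: True, j: True, g: False, z: False}
  {k: True, j: False, g: False, z: False}
  {g: True, k: True, j: True, z: False}
  {g: True, k: True, j: False, z: False}
  {z: True, k: True, j: True, g: False}
  {z: True, k: True, j: False, g: False}
  {z: True, k: True, g: True, j: True}


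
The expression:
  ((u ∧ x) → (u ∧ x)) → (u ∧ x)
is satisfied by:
  {u: True, x: True}


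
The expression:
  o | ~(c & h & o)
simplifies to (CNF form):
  True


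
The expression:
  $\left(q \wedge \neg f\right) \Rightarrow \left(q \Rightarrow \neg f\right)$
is always true.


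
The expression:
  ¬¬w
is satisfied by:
  {w: True}


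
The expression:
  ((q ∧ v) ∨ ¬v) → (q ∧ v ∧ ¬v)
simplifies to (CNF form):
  v ∧ ¬q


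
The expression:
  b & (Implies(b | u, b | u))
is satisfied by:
  {b: True}


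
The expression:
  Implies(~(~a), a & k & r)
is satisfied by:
  {r: True, k: True, a: False}
  {r: True, k: False, a: False}
  {k: True, r: False, a: False}
  {r: False, k: False, a: False}
  {r: True, a: True, k: True}


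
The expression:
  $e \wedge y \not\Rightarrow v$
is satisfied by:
  {e: True, y: True, v: False}


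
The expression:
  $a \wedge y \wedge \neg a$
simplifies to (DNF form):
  $\text{False}$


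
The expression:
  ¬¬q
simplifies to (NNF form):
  q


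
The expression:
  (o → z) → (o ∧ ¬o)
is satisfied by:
  {o: True, z: False}


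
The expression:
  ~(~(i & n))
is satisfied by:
  {i: True, n: True}


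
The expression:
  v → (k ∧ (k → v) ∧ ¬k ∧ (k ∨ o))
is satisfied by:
  {v: False}


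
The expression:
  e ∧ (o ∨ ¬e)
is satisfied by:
  {e: True, o: True}


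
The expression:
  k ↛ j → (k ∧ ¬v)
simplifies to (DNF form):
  j ∨ ¬k ∨ ¬v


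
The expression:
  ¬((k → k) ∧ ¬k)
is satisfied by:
  {k: True}


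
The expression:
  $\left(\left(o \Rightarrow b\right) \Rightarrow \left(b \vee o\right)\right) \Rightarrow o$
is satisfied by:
  {o: True, b: False}
  {b: False, o: False}
  {b: True, o: True}


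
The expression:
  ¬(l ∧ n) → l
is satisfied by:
  {l: True}


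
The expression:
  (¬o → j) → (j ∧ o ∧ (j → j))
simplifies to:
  (j ∧ o) ∨ (¬j ∧ ¬o)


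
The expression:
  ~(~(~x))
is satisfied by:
  {x: False}


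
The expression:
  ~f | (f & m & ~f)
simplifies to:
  ~f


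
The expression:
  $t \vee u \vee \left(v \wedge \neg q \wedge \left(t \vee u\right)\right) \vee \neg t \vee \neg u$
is always true.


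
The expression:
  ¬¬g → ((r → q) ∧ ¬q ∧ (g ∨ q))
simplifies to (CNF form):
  (¬g ∨ ¬q) ∧ (¬g ∨ ¬r)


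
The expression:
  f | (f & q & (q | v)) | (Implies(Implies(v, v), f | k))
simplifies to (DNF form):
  f | k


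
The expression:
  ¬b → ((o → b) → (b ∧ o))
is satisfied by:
  {b: True, o: True}
  {b: True, o: False}
  {o: True, b: False}


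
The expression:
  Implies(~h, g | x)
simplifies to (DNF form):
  g | h | x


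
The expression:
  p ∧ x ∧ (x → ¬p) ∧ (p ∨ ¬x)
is never true.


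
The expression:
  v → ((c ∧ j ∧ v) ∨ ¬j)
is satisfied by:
  {c: True, v: False, j: False}
  {v: False, j: False, c: False}
  {j: True, c: True, v: False}
  {j: True, v: False, c: False}
  {c: True, v: True, j: False}
  {v: True, c: False, j: False}
  {j: True, v: True, c: True}


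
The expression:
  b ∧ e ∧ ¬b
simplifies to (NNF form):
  False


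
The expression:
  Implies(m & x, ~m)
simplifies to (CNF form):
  ~m | ~x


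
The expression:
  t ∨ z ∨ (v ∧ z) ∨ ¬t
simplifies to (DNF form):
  True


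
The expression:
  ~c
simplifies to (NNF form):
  ~c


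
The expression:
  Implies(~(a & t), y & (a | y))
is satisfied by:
  {a: True, y: True, t: True}
  {a: True, y: True, t: False}
  {y: True, t: True, a: False}
  {y: True, t: False, a: False}
  {a: True, t: True, y: False}


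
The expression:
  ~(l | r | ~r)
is never true.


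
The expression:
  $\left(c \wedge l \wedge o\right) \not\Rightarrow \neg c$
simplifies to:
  $c \wedge l \wedge o$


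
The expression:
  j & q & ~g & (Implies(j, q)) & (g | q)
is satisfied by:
  {j: True, q: True, g: False}


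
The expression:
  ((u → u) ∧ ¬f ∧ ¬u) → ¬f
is always true.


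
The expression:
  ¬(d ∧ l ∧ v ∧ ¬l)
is always true.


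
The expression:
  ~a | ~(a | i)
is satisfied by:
  {a: False}


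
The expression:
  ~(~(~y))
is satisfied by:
  {y: False}


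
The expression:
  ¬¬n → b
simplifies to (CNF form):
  b ∨ ¬n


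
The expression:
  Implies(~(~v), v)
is always true.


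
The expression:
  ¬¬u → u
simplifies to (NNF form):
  True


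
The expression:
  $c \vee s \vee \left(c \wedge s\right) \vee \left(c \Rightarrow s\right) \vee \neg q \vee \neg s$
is always true.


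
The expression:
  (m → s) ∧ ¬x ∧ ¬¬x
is never true.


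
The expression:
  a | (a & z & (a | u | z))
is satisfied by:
  {a: True}
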